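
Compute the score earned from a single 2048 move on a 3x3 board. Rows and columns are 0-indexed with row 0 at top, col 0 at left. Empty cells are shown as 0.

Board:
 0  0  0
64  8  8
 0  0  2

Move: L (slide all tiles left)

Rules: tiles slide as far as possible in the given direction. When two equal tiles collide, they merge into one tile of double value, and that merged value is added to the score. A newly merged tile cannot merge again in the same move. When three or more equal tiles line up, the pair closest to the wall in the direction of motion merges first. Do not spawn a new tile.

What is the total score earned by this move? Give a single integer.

Slide left:
row 0: [0, 0, 0] -> [0, 0, 0]  score +0 (running 0)
row 1: [64, 8, 8] -> [64, 16, 0]  score +16 (running 16)
row 2: [0, 0, 2] -> [2, 0, 0]  score +0 (running 16)
Board after move:
 0  0  0
64 16  0
 2  0  0

Answer: 16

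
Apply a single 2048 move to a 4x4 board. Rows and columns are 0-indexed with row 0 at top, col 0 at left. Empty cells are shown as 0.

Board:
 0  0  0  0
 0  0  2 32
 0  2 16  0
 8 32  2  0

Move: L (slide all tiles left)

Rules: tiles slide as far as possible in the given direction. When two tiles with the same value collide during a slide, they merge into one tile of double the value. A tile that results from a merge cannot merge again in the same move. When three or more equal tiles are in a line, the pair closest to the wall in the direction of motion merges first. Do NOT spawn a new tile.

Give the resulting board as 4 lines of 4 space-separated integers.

Answer:  0  0  0  0
 2 32  0  0
 2 16  0  0
 8 32  2  0

Derivation:
Slide left:
row 0: [0, 0, 0, 0] -> [0, 0, 0, 0]
row 1: [0, 0, 2, 32] -> [2, 32, 0, 0]
row 2: [0, 2, 16, 0] -> [2, 16, 0, 0]
row 3: [8, 32, 2, 0] -> [8, 32, 2, 0]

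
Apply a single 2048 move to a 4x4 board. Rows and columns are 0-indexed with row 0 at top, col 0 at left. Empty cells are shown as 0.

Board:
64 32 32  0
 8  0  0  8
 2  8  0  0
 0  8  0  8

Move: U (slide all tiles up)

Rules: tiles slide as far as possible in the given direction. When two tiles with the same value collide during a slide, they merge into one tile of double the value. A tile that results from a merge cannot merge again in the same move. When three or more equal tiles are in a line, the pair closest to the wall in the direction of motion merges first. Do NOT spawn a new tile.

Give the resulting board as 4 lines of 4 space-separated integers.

Answer: 64 32 32 16
 8 16  0  0
 2  0  0  0
 0  0  0  0

Derivation:
Slide up:
col 0: [64, 8, 2, 0] -> [64, 8, 2, 0]
col 1: [32, 0, 8, 8] -> [32, 16, 0, 0]
col 2: [32, 0, 0, 0] -> [32, 0, 0, 0]
col 3: [0, 8, 0, 8] -> [16, 0, 0, 0]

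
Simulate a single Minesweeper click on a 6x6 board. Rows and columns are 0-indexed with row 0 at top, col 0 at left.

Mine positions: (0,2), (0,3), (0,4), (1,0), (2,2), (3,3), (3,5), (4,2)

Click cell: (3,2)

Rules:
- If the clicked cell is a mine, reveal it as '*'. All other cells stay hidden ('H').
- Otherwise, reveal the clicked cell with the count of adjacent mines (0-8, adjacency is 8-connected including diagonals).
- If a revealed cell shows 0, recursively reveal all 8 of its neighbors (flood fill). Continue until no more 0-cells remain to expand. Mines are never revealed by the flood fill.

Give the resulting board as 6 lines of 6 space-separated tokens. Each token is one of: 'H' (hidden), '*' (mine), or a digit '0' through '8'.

H H H H H H
H H H H H H
H H H H H H
H H 3 H H H
H H H H H H
H H H H H H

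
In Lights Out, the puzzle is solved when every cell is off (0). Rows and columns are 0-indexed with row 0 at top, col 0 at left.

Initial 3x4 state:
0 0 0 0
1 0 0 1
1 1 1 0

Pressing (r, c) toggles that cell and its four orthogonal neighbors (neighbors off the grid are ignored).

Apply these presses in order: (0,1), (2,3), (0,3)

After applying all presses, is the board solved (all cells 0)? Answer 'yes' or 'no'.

After press 1 at (0,1):
1 1 1 0
1 1 0 1
1 1 1 0

After press 2 at (2,3):
1 1 1 0
1 1 0 0
1 1 0 1

After press 3 at (0,3):
1 1 0 1
1 1 0 1
1 1 0 1

Lights still on: 9

Answer: no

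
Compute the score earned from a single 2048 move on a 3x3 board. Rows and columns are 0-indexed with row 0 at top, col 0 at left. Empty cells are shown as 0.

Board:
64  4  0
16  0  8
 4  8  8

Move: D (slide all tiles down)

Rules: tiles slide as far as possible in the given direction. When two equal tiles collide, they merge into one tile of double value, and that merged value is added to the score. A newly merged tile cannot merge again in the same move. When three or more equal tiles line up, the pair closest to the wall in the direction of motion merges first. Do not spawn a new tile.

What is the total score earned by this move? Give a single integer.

Answer: 16

Derivation:
Slide down:
col 0: [64, 16, 4] -> [64, 16, 4]  score +0 (running 0)
col 1: [4, 0, 8] -> [0, 4, 8]  score +0 (running 0)
col 2: [0, 8, 8] -> [0, 0, 16]  score +16 (running 16)
Board after move:
64  0  0
16  4  0
 4  8 16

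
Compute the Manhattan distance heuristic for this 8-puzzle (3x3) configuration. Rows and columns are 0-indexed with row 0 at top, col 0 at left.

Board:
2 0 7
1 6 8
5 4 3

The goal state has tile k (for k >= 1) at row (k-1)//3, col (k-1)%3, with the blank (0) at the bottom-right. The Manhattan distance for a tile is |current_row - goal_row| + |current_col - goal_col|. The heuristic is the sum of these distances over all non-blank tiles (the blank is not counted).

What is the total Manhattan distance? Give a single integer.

Answer: 15

Derivation:
Tile 2: (0,0)->(0,1) = 1
Tile 7: (0,2)->(2,0) = 4
Tile 1: (1,0)->(0,0) = 1
Tile 6: (1,1)->(1,2) = 1
Tile 8: (1,2)->(2,1) = 2
Tile 5: (2,0)->(1,1) = 2
Tile 4: (2,1)->(1,0) = 2
Tile 3: (2,2)->(0,2) = 2
Sum: 1 + 4 + 1 + 1 + 2 + 2 + 2 + 2 = 15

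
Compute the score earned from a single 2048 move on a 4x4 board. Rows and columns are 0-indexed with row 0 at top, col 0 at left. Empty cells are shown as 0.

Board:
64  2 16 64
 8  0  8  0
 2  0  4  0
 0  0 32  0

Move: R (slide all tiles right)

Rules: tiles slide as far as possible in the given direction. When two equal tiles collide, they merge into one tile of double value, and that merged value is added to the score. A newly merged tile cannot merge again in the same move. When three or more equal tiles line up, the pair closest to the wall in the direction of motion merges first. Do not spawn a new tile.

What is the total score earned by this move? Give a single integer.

Answer: 16

Derivation:
Slide right:
row 0: [64, 2, 16, 64] -> [64, 2, 16, 64]  score +0 (running 0)
row 1: [8, 0, 8, 0] -> [0, 0, 0, 16]  score +16 (running 16)
row 2: [2, 0, 4, 0] -> [0, 0, 2, 4]  score +0 (running 16)
row 3: [0, 0, 32, 0] -> [0, 0, 0, 32]  score +0 (running 16)
Board after move:
64  2 16 64
 0  0  0 16
 0  0  2  4
 0  0  0 32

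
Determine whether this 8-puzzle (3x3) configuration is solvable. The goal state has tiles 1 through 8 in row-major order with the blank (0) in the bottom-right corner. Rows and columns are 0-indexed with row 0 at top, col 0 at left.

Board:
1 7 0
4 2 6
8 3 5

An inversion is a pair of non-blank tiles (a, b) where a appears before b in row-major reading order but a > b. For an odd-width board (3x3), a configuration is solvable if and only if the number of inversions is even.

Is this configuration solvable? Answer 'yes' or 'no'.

Answer: no

Derivation:
Inversions (pairs i<j in row-major order where tile[i] > tile[j] > 0): 11
11 is odd, so the puzzle is not solvable.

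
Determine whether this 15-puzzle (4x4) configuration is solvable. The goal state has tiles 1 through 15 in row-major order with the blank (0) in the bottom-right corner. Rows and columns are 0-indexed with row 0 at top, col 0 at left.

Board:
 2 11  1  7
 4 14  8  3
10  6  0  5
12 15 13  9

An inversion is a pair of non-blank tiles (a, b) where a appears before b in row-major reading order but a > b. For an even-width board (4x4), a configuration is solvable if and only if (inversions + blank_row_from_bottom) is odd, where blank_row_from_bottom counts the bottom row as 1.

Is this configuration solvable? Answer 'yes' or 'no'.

Answer: no

Derivation:
Inversions: 34
Blank is in row 2 (0-indexed from top), which is row 2 counting from the bottom (bottom = 1).
34 + 2 = 36, which is even, so the puzzle is not solvable.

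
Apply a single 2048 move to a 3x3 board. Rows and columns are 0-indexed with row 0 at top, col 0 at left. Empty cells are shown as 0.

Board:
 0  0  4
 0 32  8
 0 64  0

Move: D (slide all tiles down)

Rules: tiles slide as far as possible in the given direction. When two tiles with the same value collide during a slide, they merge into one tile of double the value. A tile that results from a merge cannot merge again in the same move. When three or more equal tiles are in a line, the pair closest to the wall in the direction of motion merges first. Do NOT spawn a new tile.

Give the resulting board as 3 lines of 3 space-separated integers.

Answer:  0  0  0
 0 32  4
 0 64  8

Derivation:
Slide down:
col 0: [0, 0, 0] -> [0, 0, 0]
col 1: [0, 32, 64] -> [0, 32, 64]
col 2: [4, 8, 0] -> [0, 4, 8]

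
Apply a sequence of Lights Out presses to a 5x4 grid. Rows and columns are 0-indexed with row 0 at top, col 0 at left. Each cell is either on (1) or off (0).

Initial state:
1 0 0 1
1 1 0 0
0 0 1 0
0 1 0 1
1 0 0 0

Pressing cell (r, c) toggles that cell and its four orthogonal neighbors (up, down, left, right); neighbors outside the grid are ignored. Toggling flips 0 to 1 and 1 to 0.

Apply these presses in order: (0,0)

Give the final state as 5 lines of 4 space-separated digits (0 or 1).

After press 1 at (0,0):
0 1 0 1
0 1 0 0
0 0 1 0
0 1 0 1
1 0 0 0

Answer: 0 1 0 1
0 1 0 0
0 0 1 0
0 1 0 1
1 0 0 0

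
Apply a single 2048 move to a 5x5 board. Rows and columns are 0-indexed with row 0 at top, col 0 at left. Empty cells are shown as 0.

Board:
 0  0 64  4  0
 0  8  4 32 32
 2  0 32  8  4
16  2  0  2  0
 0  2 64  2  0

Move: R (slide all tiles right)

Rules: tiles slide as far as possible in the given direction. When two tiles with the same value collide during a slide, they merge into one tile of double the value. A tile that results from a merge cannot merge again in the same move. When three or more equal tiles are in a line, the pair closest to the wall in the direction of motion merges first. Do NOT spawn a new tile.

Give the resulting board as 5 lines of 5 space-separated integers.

Answer:  0  0  0 64  4
 0  0  8  4 64
 0  2 32  8  4
 0  0  0 16  4
 0  0  2 64  2

Derivation:
Slide right:
row 0: [0, 0, 64, 4, 0] -> [0, 0, 0, 64, 4]
row 1: [0, 8, 4, 32, 32] -> [0, 0, 8, 4, 64]
row 2: [2, 0, 32, 8, 4] -> [0, 2, 32, 8, 4]
row 3: [16, 2, 0, 2, 0] -> [0, 0, 0, 16, 4]
row 4: [0, 2, 64, 2, 0] -> [0, 0, 2, 64, 2]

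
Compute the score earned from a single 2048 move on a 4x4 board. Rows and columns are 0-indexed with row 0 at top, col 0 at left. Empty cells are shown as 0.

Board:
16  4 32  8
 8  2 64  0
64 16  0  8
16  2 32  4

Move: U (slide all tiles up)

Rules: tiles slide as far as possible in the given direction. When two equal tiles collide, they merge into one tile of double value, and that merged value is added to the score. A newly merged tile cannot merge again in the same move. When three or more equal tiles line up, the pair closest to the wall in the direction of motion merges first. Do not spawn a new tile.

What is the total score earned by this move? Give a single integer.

Answer: 16

Derivation:
Slide up:
col 0: [16, 8, 64, 16] -> [16, 8, 64, 16]  score +0 (running 0)
col 1: [4, 2, 16, 2] -> [4, 2, 16, 2]  score +0 (running 0)
col 2: [32, 64, 0, 32] -> [32, 64, 32, 0]  score +0 (running 0)
col 3: [8, 0, 8, 4] -> [16, 4, 0, 0]  score +16 (running 16)
Board after move:
16  4 32 16
 8  2 64  4
64 16 32  0
16  2  0  0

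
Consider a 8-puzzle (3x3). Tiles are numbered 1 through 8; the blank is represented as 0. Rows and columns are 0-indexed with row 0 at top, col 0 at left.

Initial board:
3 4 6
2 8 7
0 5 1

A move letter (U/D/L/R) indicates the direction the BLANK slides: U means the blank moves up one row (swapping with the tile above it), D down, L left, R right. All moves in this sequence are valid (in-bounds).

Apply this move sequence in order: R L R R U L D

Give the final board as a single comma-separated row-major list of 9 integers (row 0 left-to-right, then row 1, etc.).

Answer: 3, 4, 6, 2, 1, 8, 5, 0, 7

Derivation:
After move 1 (R):
3 4 6
2 8 7
5 0 1

After move 2 (L):
3 4 6
2 8 7
0 5 1

After move 3 (R):
3 4 6
2 8 7
5 0 1

After move 4 (R):
3 4 6
2 8 7
5 1 0

After move 5 (U):
3 4 6
2 8 0
5 1 7

After move 6 (L):
3 4 6
2 0 8
5 1 7

After move 7 (D):
3 4 6
2 1 8
5 0 7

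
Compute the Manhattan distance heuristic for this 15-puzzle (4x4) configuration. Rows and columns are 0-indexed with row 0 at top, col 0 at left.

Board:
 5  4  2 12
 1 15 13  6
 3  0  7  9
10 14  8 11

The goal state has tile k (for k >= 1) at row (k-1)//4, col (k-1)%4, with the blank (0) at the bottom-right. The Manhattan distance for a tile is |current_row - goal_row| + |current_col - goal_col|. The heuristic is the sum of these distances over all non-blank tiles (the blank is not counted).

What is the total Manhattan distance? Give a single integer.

Tile 5: at (0,0), goal (1,0), distance |0-1|+|0-0| = 1
Tile 4: at (0,1), goal (0,3), distance |0-0|+|1-3| = 2
Tile 2: at (0,2), goal (0,1), distance |0-0|+|2-1| = 1
Tile 12: at (0,3), goal (2,3), distance |0-2|+|3-3| = 2
Tile 1: at (1,0), goal (0,0), distance |1-0|+|0-0| = 1
Tile 15: at (1,1), goal (3,2), distance |1-3|+|1-2| = 3
Tile 13: at (1,2), goal (3,0), distance |1-3|+|2-0| = 4
Tile 6: at (1,3), goal (1,1), distance |1-1|+|3-1| = 2
Tile 3: at (2,0), goal (0,2), distance |2-0|+|0-2| = 4
Tile 7: at (2,2), goal (1,2), distance |2-1|+|2-2| = 1
Tile 9: at (2,3), goal (2,0), distance |2-2|+|3-0| = 3
Tile 10: at (3,0), goal (2,1), distance |3-2|+|0-1| = 2
Tile 14: at (3,1), goal (3,1), distance |3-3|+|1-1| = 0
Tile 8: at (3,2), goal (1,3), distance |3-1|+|2-3| = 3
Tile 11: at (3,3), goal (2,2), distance |3-2|+|3-2| = 2
Sum: 1 + 2 + 1 + 2 + 1 + 3 + 4 + 2 + 4 + 1 + 3 + 2 + 0 + 3 + 2 = 31

Answer: 31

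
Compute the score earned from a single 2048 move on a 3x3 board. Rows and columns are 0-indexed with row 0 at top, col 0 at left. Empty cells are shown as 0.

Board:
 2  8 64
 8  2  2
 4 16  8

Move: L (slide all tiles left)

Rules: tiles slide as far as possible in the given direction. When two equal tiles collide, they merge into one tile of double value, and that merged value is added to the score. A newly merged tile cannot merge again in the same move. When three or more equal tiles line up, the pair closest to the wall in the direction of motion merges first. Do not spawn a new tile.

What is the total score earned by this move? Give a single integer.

Answer: 4

Derivation:
Slide left:
row 0: [2, 8, 64] -> [2, 8, 64]  score +0 (running 0)
row 1: [8, 2, 2] -> [8, 4, 0]  score +4 (running 4)
row 2: [4, 16, 8] -> [4, 16, 8]  score +0 (running 4)
Board after move:
 2  8 64
 8  4  0
 4 16  8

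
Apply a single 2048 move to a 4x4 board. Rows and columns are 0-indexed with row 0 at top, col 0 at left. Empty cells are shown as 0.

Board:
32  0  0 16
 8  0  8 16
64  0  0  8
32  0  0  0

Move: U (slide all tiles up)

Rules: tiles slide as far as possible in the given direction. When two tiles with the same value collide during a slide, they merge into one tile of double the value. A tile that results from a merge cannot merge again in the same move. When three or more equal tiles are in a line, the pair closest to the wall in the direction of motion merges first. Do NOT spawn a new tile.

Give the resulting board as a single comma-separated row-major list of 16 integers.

Answer: 32, 0, 8, 32, 8, 0, 0, 8, 64, 0, 0, 0, 32, 0, 0, 0

Derivation:
Slide up:
col 0: [32, 8, 64, 32] -> [32, 8, 64, 32]
col 1: [0, 0, 0, 0] -> [0, 0, 0, 0]
col 2: [0, 8, 0, 0] -> [8, 0, 0, 0]
col 3: [16, 16, 8, 0] -> [32, 8, 0, 0]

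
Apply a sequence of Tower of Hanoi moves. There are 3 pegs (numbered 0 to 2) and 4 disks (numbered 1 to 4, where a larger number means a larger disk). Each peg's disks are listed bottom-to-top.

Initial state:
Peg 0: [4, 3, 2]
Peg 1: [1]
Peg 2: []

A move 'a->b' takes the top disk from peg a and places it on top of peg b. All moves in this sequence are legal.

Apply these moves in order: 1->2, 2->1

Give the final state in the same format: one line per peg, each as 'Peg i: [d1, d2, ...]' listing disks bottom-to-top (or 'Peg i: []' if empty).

Answer: Peg 0: [4, 3, 2]
Peg 1: [1]
Peg 2: []

Derivation:
After move 1 (1->2):
Peg 0: [4, 3, 2]
Peg 1: []
Peg 2: [1]

After move 2 (2->1):
Peg 0: [4, 3, 2]
Peg 1: [1]
Peg 2: []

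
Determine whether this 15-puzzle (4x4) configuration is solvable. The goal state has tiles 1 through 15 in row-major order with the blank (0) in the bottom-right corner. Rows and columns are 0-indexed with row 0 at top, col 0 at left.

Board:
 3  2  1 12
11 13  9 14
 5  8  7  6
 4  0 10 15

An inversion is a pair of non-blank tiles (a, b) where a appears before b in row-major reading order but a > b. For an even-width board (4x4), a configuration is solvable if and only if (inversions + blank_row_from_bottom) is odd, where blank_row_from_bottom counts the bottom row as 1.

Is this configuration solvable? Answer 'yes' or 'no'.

Answer: no

Derivation:
Inversions: 43
Blank is in row 3 (0-indexed from top), which is row 1 counting from the bottom (bottom = 1).
43 + 1 = 44, which is even, so the puzzle is not solvable.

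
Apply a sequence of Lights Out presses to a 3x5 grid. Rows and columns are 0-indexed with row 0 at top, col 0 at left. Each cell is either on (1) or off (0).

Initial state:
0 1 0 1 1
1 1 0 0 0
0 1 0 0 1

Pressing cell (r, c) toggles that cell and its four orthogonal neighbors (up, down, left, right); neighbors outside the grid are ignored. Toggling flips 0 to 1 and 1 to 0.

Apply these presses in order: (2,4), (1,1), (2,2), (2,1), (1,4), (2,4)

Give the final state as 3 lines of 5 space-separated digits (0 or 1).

After press 1 at (2,4):
0 1 0 1 1
1 1 0 0 1
0 1 0 1 0

After press 2 at (1,1):
0 0 0 1 1
0 0 1 0 1
0 0 0 1 0

After press 3 at (2,2):
0 0 0 1 1
0 0 0 0 1
0 1 1 0 0

After press 4 at (2,1):
0 0 0 1 1
0 1 0 0 1
1 0 0 0 0

After press 5 at (1,4):
0 0 0 1 0
0 1 0 1 0
1 0 0 0 1

After press 6 at (2,4):
0 0 0 1 0
0 1 0 1 1
1 0 0 1 0

Answer: 0 0 0 1 0
0 1 0 1 1
1 0 0 1 0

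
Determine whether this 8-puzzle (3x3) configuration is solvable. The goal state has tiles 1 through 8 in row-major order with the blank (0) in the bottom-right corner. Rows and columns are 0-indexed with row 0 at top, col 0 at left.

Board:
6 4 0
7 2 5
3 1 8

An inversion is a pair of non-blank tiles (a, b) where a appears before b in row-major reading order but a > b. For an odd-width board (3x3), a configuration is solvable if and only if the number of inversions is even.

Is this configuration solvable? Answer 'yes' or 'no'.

Inversions (pairs i<j in row-major order where tile[i] > tile[j] > 0): 16
16 is even, so the puzzle is solvable.

Answer: yes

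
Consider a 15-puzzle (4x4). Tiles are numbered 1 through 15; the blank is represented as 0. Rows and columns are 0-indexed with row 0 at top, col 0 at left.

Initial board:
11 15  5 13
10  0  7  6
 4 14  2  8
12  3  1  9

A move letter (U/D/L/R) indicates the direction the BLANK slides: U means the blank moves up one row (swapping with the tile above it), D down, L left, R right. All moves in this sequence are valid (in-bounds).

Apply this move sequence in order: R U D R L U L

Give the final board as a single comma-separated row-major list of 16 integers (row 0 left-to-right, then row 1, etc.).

Answer: 11, 0, 15, 13, 10, 7, 5, 6, 4, 14, 2, 8, 12, 3, 1, 9

Derivation:
After move 1 (R):
11 15  5 13
10  7  0  6
 4 14  2  8
12  3  1  9

After move 2 (U):
11 15  0 13
10  7  5  6
 4 14  2  8
12  3  1  9

After move 3 (D):
11 15  5 13
10  7  0  6
 4 14  2  8
12  3  1  9

After move 4 (R):
11 15  5 13
10  7  6  0
 4 14  2  8
12  3  1  9

After move 5 (L):
11 15  5 13
10  7  0  6
 4 14  2  8
12  3  1  9

After move 6 (U):
11 15  0 13
10  7  5  6
 4 14  2  8
12  3  1  9

After move 7 (L):
11  0 15 13
10  7  5  6
 4 14  2  8
12  3  1  9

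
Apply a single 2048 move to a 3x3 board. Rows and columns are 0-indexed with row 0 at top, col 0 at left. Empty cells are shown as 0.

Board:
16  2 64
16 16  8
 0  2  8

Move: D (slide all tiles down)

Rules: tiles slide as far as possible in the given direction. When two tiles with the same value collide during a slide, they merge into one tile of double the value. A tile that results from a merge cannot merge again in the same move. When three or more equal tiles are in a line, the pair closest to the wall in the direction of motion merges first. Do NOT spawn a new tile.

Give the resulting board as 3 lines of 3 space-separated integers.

Slide down:
col 0: [16, 16, 0] -> [0, 0, 32]
col 1: [2, 16, 2] -> [2, 16, 2]
col 2: [64, 8, 8] -> [0, 64, 16]

Answer:  0  2  0
 0 16 64
32  2 16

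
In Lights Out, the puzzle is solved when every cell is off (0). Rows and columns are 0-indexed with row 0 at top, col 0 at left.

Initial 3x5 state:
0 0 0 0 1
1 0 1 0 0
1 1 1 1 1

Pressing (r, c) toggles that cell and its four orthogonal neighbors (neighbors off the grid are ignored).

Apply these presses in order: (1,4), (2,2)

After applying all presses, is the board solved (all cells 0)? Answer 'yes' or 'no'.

Answer: no

Derivation:
After press 1 at (1,4):
0 0 0 0 0
1 0 1 1 1
1 1 1 1 0

After press 2 at (2,2):
0 0 0 0 0
1 0 0 1 1
1 0 0 0 0

Lights still on: 4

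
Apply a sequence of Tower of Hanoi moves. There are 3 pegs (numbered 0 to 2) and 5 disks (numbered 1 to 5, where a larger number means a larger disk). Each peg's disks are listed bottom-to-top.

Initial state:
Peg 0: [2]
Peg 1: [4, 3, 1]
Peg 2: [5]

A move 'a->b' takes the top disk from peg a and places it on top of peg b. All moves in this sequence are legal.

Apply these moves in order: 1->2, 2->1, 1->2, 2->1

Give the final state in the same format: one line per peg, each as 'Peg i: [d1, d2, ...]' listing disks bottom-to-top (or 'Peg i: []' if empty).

After move 1 (1->2):
Peg 0: [2]
Peg 1: [4, 3]
Peg 2: [5, 1]

After move 2 (2->1):
Peg 0: [2]
Peg 1: [4, 3, 1]
Peg 2: [5]

After move 3 (1->2):
Peg 0: [2]
Peg 1: [4, 3]
Peg 2: [5, 1]

After move 4 (2->1):
Peg 0: [2]
Peg 1: [4, 3, 1]
Peg 2: [5]

Answer: Peg 0: [2]
Peg 1: [4, 3, 1]
Peg 2: [5]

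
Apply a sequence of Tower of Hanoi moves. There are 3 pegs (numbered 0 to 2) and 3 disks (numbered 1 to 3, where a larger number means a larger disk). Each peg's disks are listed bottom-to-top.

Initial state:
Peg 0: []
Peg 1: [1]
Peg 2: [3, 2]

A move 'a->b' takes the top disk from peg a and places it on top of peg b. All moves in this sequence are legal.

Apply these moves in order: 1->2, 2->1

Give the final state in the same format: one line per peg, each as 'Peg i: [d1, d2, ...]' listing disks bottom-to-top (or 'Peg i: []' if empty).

Answer: Peg 0: []
Peg 1: [1]
Peg 2: [3, 2]

Derivation:
After move 1 (1->2):
Peg 0: []
Peg 1: []
Peg 2: [3, 2, 1]

After move 2 (2->1):
Peg 0: []
Peg 1: [1]
Peg 2: [3, 2]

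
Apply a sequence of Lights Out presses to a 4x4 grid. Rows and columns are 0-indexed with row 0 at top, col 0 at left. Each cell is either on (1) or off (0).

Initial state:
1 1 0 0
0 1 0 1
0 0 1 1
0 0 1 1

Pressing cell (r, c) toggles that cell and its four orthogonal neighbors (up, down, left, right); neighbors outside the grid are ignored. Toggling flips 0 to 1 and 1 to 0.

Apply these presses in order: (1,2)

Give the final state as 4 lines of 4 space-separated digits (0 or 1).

Answer: 1 1 1 0
0 0 1 0
0 0 0 1
0 0 1 1

Derivation:
After press 1 at (1,2):
1 1 1 0
0 0 1 0
0 0 0 1
0 0 1 1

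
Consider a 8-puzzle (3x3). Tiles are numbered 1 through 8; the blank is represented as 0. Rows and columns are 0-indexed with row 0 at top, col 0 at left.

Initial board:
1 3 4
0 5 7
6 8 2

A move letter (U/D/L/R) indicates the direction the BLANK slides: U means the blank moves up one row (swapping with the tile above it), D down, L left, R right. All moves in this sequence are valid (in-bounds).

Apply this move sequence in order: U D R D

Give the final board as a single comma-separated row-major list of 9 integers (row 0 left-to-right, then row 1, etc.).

Answer: 1, 3, 4, 5, 8, 7, 6, 0, 2

Derivation:
After move 1 (U):
0 3 4
1 5 7
6 8 2

After move 2 (D):
1 3 4
0 5 7
6 8 2

After move 3 (R):
1 3 4
5 0 7
6 8 2

After move 4 (D):
1 3 4
5 8 7
6 0 2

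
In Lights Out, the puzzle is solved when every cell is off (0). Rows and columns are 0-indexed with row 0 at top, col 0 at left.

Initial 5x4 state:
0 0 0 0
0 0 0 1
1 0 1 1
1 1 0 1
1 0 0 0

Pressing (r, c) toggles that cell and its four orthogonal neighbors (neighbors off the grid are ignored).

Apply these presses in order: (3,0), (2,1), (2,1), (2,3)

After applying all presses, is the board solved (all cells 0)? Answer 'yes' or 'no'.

After press 1 at (3,0):
0 0 0 0
0 0 0 1
0 0 1 1
0 0 0 1
0 0 0 0

After press 2 at (2,1):
0 0 0 0
0 1 0 1
1 1 0 1
0 1 0 1
0 0 0 0

After press 3 at (2,1):
0 0 0 0
0 0 0 1
0 0 1 1
0 0 0 1
0 0 0 0

After press 4 at (2,3):
0 0 0 0
0 0 0 0
0 0 0 0
0 0 0 0
0 0 0 0

Lights still on: 0

Answer: yes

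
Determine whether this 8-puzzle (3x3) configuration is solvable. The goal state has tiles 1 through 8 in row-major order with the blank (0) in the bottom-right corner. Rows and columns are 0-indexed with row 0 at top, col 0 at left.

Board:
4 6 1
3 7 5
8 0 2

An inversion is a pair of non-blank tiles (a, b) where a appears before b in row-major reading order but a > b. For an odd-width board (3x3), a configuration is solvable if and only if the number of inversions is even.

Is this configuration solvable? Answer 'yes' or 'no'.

Inversions (pairs i<j in row-major order where tile[i] > tile[j] > 0): 12
12 is even, so the puzzle is solvable.

Answer: yes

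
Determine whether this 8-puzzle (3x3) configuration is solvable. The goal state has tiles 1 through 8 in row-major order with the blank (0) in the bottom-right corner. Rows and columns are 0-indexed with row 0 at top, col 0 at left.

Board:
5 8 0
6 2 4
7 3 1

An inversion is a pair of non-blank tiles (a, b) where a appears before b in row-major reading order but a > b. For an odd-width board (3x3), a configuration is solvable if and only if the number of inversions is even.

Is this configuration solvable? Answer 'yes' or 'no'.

Answer: yes

Derivation:
Inversions (pairs i<j in row-major order where tile[i] > tile[j] > 0): 20
20 is even, so the puzzle is solvable.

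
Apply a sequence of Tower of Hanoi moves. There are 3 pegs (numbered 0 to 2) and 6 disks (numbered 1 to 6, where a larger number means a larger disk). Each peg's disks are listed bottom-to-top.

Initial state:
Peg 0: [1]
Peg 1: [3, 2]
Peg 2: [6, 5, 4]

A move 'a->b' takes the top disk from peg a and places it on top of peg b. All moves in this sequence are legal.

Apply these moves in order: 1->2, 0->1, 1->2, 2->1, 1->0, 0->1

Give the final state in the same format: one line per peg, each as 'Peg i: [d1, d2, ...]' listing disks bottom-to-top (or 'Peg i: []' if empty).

After move 1 (1->2):
Peg 0: [1]
Peg 1: [3]
Peg 2: [6, 5, 4, 2]

After move 2 (0->1):
Peg 0: []
Peg 1: [3, 1]
Peg 2: [6, 5, 4, 2]

After move 3 (1->2):
Peg 0: []
Peg 1: [3]
Peg 2: [6, 5, 4, 2, 1]

After move 4 (2->1):
Peg 0: []
Peg 1: [3, 1]
Peg 2: [6, 5, 4, 2]

After move 5 (1->0):
Peg 0: [1]
Peg 1: [3]
Peg 2: [6, 5, 4, 2]

After move 6 (0->1):
Peg 0: []
Peg 1: [3, 1]
Peg 2: [6, 5, 4, 2]

Answer: Peg 0: []
Peg 1: [3, 1]
Peg 2: [6, 5, 4, 2]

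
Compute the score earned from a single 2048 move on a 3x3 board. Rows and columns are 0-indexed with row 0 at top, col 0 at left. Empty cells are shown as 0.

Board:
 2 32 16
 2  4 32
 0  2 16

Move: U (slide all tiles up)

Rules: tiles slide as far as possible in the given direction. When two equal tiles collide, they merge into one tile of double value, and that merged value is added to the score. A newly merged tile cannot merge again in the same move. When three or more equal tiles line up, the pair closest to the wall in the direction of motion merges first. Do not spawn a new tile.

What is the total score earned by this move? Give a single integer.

Slide up:
col 0: [2, 2, 0] -> [4, 0, 0]  score +4 (running 4)
col 1: [32, 4, 2] -> [32, 4, 2]  score +0 (running 4)
col 2: [16, 32, 16] -> [16, 32, 16]  score +0 (running 4)
Board after move:
 4 32 16
 0  4 32
 0  2 16

Answer: 4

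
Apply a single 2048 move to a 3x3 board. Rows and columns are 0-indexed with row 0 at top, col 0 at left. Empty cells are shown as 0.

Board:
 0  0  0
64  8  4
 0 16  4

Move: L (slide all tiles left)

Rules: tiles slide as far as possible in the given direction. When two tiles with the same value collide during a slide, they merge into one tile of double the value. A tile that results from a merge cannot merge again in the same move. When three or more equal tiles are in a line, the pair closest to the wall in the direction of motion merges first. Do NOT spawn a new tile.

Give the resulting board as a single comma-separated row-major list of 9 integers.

Answer: 0, 0, 0, 64, 8, 4, 16, 4, 0

Derivation:
Slide left:
row 0: [0, 0, 0] -> [0, 0, 0]
row 1: [64, 8, 4] -> [64, 8, 4]
row 2: [0, 16, 4] -> [16, 4, 0]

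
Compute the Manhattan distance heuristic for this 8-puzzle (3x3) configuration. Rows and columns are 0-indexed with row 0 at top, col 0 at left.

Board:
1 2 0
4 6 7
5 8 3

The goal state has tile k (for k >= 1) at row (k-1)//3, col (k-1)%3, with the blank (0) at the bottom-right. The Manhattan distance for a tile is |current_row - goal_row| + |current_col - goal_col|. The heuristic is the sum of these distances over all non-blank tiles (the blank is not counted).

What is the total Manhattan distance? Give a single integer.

Answer: 8

Derivation:
Tile 1: at (0,0), goal (0,0), distance |0-0|+|0-0| = 0
Tile 2: at (0,1), goal (0,1), distance |0-0|+|1-1| = 0
Tile 4: at (1,0), goal (1,0), distance |1-1|+|0-0| = 0
Tile 6: at (1,1), goal (1,2), distance |1-1|+|1-2| = 1
Tile 7: at (1,2), goal (2,0), distance |1-2|+|2-0| = 3
Tile 5: at (2,0), goal (1,1), distance |2-1|+|0-1| = 2
Tile 8: at (2,1), goal (2,1), distance |2-2|+|1-1| = 0
Tile 3: at (2,2), goal (0,2), distance |2-0|+|2-2| = 2
Sum: 0 + 0 + 0 + 1 + 3 + 2 + 0 + 2 = 8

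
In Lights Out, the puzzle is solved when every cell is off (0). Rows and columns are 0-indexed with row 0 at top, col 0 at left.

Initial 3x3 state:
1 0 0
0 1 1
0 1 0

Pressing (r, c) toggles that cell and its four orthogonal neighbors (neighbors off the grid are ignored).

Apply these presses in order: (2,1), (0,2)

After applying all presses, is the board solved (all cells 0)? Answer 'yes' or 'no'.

After press 1 at (2,1):
1 0 0
0 0 1
1 0 1

After press 2 at (0,2):
1 1 1
0 0 0
1 0 1

Lights still on: 5

Answer: no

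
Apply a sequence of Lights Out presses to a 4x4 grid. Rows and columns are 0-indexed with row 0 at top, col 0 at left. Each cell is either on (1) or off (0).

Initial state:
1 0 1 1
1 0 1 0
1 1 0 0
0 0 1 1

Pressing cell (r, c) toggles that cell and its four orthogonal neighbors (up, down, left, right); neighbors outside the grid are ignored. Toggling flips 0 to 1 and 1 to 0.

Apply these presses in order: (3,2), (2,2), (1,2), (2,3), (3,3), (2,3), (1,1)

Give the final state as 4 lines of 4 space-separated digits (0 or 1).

After press 1 at (3,2):
1 0 1 1
1 0 1 0
1 1 1 0
0 1 0 0

After press 2 at (2,2):
1 0 1 1
1 0 0 0
1 0 0 1
0 1 1 0

After press 3 at (1,2):
1 0 0 1
1 1 1 1
1 0 1 1
0 1 1 0

After press 4 at (2,3):
1 0 0 1
1 1 1 0
1 0 0 0
0 1 1 1

After press 5 at (3,3):
1 0 0 1
1 1 1 0
1 0 0 1
0 1 0 0

After press 6 at (2,3):
1 0 0 1
1 1 1 1
1 0 1 0
0 1 0 1

After press 7 at (1,1):
1 1 0 1
0 0 0 1
1 1 1 0
0 1 0 1

Answer: 1 1 0 1
0 0 0 1
1 1 1 0
0 1 0 1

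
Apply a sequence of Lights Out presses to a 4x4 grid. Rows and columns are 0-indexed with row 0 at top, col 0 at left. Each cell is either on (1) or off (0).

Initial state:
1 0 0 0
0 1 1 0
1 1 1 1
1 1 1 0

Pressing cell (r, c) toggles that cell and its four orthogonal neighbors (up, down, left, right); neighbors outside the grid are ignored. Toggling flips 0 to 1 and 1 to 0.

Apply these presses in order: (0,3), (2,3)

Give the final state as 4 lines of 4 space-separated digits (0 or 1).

After press 1 at (0,3):
1 0 1 1
0 1 1 1
1 1 1 1
1 1 1 0

After press 2 at (2,3):
1 0 1 1
0 1 1 0
1 1 0 0
1 1 1 1

Answer: 1 0 1 1
0 1 1 0
1 1 0 0
1 1 1 1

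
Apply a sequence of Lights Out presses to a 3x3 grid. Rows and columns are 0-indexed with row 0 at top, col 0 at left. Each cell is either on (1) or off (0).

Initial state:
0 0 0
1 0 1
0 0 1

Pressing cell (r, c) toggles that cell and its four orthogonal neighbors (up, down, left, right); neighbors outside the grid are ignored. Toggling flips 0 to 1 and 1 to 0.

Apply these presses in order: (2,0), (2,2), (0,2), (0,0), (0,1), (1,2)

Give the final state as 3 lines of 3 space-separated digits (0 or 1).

After press 1 at (2,0):
0 0 0
0 0 1
1 1 1

After press 2 at (2,2):
0 0 0
0 0 0
1 0 0

After press 3 at (0,2):
0 1 1
0 0 1
1 0 0

After press 4 at (0,0):
1 0 1
1 0 1
1 0 0

After press 5 at (0,1):
0 1 0
1 1 1
1 0 0

After press 6 at (1,2):
0 1 1
1 0 0
1 0 1

Answer: 0 1 1
1 0 0
1 0 1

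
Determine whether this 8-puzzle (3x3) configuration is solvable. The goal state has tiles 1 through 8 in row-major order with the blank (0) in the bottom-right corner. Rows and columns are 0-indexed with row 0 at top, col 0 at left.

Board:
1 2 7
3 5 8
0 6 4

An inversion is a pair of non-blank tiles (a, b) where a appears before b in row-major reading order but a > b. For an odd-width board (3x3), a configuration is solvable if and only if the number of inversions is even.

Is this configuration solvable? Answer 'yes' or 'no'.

Answer: yes

Derivation:
Inversions (pairs i<j in row-major order where tile[i] > tile[j] > 0): 8
8 is even, so the puzzle is solvable.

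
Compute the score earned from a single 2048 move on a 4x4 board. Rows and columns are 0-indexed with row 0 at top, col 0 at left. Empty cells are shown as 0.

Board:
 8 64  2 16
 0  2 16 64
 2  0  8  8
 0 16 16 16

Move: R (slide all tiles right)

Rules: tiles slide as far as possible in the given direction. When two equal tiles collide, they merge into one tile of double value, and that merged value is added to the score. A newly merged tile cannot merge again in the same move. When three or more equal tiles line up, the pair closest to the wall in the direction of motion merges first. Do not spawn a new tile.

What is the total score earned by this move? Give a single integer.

Answer: 48

Derivation:
Slide right:
row 0: [8, 64, 2, 16] -> [8, 64, 2, 16]  score +0 (running 0)
row 1: [0, 2, 16, 64] -> [0, 2, 16, 64]  score +0 (running 0)
row 2: [2, 0, 8, 8] -> [0, 0, 2, 16]  score +16 (running 16)
row 3: [0, 16, 16, 16] -> [0, 0, 16, 32]  score +32 (running 48)
Board after move:
 8 64  2 16
 0  2 16 64
 0  0  2 16
 0  0 16 32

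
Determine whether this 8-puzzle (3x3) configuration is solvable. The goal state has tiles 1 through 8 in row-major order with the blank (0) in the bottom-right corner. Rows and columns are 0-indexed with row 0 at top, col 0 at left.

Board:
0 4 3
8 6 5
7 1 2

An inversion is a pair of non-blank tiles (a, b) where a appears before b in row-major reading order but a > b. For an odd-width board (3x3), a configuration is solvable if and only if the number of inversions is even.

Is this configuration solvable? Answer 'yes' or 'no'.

Answer: no

Derivation:
Inversions (pairs i<j in row-major order where tile[i] > tile[j] > 0): 17
17 is odd, so the puzzle is not solvable.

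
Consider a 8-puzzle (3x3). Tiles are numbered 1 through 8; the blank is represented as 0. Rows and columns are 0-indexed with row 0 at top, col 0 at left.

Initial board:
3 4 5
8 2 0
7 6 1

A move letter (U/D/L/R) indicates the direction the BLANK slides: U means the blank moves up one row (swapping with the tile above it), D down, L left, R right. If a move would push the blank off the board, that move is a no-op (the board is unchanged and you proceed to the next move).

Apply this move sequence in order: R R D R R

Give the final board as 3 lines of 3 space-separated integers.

After move 1 (R):
3 4 5
8 2 0
7 6 1

After move 2 (R):
3 4 5
8 2 0
7 6 1

After move 3 (D):
3 4 5
8 2 1
7 6 0

After move 4 (R):
3 4 5
8 2 1
7 6 0

After move 5 (R):
3 4 5
8 2 1
7 6 0

Answer: 3 4 5
8 2 1
7 6 0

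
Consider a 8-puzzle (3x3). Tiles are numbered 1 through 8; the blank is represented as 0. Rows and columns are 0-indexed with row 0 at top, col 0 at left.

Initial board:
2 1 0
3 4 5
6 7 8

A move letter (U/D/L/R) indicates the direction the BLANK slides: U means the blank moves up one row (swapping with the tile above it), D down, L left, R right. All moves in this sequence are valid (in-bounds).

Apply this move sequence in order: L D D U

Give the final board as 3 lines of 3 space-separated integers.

After move 1 (L):
2 0 1
3 4 5
6 7 8

After move 2 (D):
2 4 1
3 0 5
6 7 8

After move 3 (D):
2 4 1
3 7 5
6 0 8

After move 4 (U):
2 4 1
3 0 5
6 7 8

Answer: 2 4 1
3 0 5
6 7 8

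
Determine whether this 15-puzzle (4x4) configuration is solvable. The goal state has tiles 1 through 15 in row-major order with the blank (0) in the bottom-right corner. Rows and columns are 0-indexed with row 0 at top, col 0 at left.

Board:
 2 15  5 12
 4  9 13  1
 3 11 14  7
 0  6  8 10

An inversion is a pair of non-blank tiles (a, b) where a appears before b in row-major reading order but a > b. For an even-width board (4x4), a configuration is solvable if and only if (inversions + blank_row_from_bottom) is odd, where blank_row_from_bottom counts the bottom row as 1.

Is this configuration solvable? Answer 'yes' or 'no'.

Inversions: 49
Blank is in row 3 (0-indexed from top), which is row 1 counting from the bottom (bottom = 1).
49 + 1 = 50, which is even, so the puzzle is not solvable.

Answer: no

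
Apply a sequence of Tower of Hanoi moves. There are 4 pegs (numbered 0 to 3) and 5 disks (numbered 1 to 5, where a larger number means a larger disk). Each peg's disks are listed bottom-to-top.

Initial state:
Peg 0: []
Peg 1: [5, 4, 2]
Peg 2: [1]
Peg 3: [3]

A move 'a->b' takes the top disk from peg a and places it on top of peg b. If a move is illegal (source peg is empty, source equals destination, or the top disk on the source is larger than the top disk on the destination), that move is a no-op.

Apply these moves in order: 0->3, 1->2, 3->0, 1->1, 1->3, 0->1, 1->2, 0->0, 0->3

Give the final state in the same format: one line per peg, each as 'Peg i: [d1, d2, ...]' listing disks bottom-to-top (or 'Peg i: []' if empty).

Answer: Peg 0: []
Peg 1: [5, 4, 3]
Peg 2: [1]
Peg 3: [2]

Derivation:
After move 1 (0->3):
Peg 0: []
Peg 1: [5, 4, 2]
Peg 2: [1]
Peg 3: [3]

After move 2 (1->2):
Peg 0: []
Peg 1: [5, 4, 2]
Peg 2: [1]
Peg 3: [3]

After move 3 (3->0):
Peg 0: [3]
Peg 1: [5, 4, 2]
Peg 2: [1]
Peg 3: []

After move 4 (1->1):
Peg 0: [3]
Peg 1: [5, 4, 2]
Peg 2: [1]
Peg 3: []

After move 5 (1->3):
Peg 0: [3]
Peg 1: [5, 4]
Peg 2: [1]
Peg 3: [2]

After move 6 (0->1):
Peg 0: []
Peg 1: [5, 4, 3]
Peg 2: [1]
Peg 3: [2]

After move 7 (1->2):
Peg 0: []
Peg 1: [5, 4, 3]
Peg 2: [1]
Peg 3: [2]

After move 8 (0->0):
Peg 0: []
Peg 1: [5, 4, 3]
Peg 2: [1]
Peg 3: [2]

After move 9 (0->3):
Peg 0: []
Peg 1: [5, 4, 3]
Peg 2: [1]
Peg 3: [2]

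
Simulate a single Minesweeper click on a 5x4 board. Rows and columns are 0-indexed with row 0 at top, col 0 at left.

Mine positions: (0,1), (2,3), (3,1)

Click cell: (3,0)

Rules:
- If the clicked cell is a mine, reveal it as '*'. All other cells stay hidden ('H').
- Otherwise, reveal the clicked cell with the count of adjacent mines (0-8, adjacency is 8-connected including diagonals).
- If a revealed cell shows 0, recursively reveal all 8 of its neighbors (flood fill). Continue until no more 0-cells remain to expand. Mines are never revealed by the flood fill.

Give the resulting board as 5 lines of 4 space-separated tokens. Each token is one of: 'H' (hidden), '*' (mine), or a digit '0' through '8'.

H H H H
H H H H
H H H H
1 H H H
H H H H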